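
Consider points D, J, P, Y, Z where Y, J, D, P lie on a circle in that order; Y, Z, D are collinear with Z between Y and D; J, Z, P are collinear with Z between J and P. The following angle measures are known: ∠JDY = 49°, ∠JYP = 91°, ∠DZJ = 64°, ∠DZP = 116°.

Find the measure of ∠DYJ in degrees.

1. ∠JPY = 49°  [same arc YJ]
2. ∠PJY = 40°  [△YJP]
3. ∠JZY = 116°  [linear pair at Z on YD]
4. ∠DYJ = 24°  [△YZJ]

∠DYJ = 24°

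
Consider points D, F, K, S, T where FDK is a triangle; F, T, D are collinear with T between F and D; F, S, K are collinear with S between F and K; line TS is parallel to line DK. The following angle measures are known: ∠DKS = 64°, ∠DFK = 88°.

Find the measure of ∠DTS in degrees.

1. ∠DKF = 64°  [S on ray KF]
2. ∠FDK = 28°  [△FDK]
3. ∠FTS = 28°  [TS∥DK, corresponding at T]
4. ∠DTS = 152°  [linear pair at T on FD]

∠DTS = 152°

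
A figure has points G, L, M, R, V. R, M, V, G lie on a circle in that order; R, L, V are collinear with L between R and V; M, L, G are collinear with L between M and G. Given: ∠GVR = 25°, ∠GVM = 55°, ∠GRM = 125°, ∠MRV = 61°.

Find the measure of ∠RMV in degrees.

∠RMV = 89°

1. ∠GMR = 25°  [same arc RG]
2. ∠MGR = 30°  [△RMG]
3. ∠MVR = 30°  [same arc RM]
4. ∠RMV = 89°  [△RMV]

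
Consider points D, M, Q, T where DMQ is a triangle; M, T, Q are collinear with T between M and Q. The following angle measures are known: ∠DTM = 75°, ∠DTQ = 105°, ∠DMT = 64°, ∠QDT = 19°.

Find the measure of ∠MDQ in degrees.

∠MDQ = 60°

1. ∠DQT = 56°  [△DTQ]
2. ∠DMQ = 64°  [T on ray MQ]
3. ∠DQM = 56°  [T on ray QM]
4. ∠MDQ = 60°  [△DMQ]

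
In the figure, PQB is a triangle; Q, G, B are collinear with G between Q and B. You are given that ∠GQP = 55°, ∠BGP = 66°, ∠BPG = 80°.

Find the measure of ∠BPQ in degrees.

1. ∠BQP = 55°  [G on ray QB]
2. ∠GBP = 34°  [△PGB]
3. ∠PBQ = 34°  [G on ray BQ]
4. ∠BPQ = 91°  [△PQB]

∠BPQ = 91°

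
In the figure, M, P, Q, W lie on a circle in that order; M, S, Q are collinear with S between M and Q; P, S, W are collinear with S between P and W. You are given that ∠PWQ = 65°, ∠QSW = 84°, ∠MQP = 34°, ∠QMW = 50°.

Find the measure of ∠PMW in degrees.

∠PMW = 115°

1. ∠PMQ = 65°  [same arc PQ]
2. ∠MSP = 84°  [vertical angles at S]
3. ∠MWP = 34°  [same arc MP]
4. ∠MPW = 31°  [△MSP]
5. ∠PMW = 115°  [△MPW]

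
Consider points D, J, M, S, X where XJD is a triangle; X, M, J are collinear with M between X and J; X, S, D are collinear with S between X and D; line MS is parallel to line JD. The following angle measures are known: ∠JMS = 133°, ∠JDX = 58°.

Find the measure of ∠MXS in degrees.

1. ∠SMX = 47°  [linear pair at M on XJ]
2. ∠MSX = 58°  [MS∥JD, corresponding at S]
3. ∠MXS = 75°  [△XMS]

∠MXS = 75°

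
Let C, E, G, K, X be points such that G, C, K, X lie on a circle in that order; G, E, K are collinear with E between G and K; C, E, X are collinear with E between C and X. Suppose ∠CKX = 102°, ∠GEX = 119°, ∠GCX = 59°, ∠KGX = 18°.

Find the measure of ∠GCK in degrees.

1. ∠GKX = 59°  [same arc GX]
2. ∠GXK = 103°  [△GKX]
3. ∠GCK = 77°  [cyclic GCKX, opposite ∠C+∠X]

∠GCK = 77°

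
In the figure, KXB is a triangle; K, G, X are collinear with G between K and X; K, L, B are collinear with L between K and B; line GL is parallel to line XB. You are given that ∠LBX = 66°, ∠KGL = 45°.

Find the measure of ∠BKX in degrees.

∠BKX = 69°

1. ∠KBX = 66°  [L on ray BK]
2. ∠BXK = 45°  [GL∥XB, corresponding at G]
3. ∠BKX = 69°  [△KXB]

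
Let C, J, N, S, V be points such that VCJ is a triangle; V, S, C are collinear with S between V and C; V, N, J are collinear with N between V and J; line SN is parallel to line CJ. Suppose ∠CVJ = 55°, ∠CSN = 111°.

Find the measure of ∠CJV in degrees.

∠CJV = 56°

1. ∠NVS = 55°  [S on VC, N on VJ]
2. ∠NSV = 69°  [linear pair at S on VC]
3. ∠SNV = 56°  [△VSN]
4. ∠CJV = 56°  [SN∥CJ, corresponding at N]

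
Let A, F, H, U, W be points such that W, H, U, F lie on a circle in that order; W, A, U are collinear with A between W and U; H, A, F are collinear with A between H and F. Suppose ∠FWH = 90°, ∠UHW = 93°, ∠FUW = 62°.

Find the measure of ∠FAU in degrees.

1. ∠UFW = 87°  [cyclic WHUF, opposite ∠H+∠F]
2. ∠FHW = 62°  [same arc WF]
3. ∠FWU = 31°  [△WUF]
4. ∠HFW = 28°  [△WHF]
5. ∠FAW = 121°  [△WAF]
6. ∠FAU = 59°  [linear pair at A on WU]

∠FAU = 59°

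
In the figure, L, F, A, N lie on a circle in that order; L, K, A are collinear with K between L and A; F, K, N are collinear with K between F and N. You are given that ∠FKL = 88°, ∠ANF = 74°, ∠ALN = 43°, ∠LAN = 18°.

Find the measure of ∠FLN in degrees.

∠FLN = 117°

1. ∠AFN = 43°  [same arc AN]
2. ∠FAN = 63°  [△FAN]
3. ∠FLN = 117°  [cyclic LFAN, opposite ∠L+∠A]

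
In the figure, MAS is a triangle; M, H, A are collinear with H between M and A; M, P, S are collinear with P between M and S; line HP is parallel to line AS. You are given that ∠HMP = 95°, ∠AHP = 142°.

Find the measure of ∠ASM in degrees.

∠ASM = 47°

1. ∠MHP = 38°  [linear pair at H on MA]
2. ∠HPM = 47°  [△MHP]
3. ∠ASM = 47°  [HP∥AS, corresponding at P]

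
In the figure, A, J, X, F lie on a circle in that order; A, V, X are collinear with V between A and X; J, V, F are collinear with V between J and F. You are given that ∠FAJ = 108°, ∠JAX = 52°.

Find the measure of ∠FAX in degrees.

∠FAX = 56°

1. ∠FXJ = 72°  [cyclic AJXF, opposite ∠A+∠X]
2. ∠JFX = 52°  [same arc JX]
3. ∠FJX = 56°  [△JXF]
4. ∠FAX = 56°  [same arc XF]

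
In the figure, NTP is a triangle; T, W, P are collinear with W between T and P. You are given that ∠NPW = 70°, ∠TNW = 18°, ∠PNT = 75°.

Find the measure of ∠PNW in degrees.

1. ∠NPT = 70°  [W on ray PT]
2. ∠NTP = 35°  [△NTP]
3. ∠NTW = 35°  [W on ray TP]
4. ∠NWT = 127°  [△NTW]
5. ∠NWP = 53°  [linear pair at W on TP]
6. ∠PNW = 57°  [△NWP]

∠PNW = 57°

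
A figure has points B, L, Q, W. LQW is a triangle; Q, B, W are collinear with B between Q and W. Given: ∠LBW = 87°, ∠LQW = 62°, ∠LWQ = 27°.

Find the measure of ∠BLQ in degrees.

∠BLQ = 25°

1. ∠LBQ = 93°  [linear pair at B on QW]
2. ∠BQL = 62°  [B on ray QW]
3. ∠BLQ = 25°  [△LQB]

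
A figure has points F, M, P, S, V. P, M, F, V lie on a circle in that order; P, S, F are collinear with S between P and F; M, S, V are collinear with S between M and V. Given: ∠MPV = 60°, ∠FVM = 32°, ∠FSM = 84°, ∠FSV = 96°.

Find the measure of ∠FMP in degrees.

1. ∠MFV = 120°  [cyclic PMFV, opposite ∠P+∠F]
2. ∠FPM = 32°  [same arc MF]
3. ∠FMV = 28°  [△MFV]
4. ∠MFP = 68°  [△MSF]
5. ∠FMP = 80°  [△PMF]

∠FMP = 80°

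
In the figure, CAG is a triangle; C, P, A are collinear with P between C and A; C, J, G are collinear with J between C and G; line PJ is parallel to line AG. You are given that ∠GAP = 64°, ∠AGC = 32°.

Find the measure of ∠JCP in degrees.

∠JCP = 84°

1. ∠CAG = 64°  [P on ray AC]
2. ∠ACG = 84°  [△CAG]
3. ∠JCP = 84°  [P on CA, J on CG]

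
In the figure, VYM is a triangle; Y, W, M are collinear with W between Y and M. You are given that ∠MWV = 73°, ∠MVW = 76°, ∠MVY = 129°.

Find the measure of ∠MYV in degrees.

∠MYV = 20°

1. ∠VMW = 31°  [△VWM]
2. ∠VMY = 31°  [W on ray MY]
3. ∠MYV = 20°  [△VYM]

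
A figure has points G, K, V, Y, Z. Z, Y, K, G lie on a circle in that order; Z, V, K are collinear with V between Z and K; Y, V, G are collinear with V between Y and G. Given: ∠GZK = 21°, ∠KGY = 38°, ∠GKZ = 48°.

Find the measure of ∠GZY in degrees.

∠GZY = 59°

1. ∠GYK = 21°  [same arc KG]
2. ∠GKY = 121°  [△YKG]
3. ∠GZY = 59°  [cyclic ZYKG, opposite ∠Z+∠K]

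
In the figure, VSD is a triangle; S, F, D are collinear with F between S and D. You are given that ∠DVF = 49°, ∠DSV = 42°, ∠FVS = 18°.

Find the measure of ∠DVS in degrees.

1. ∠FSV = 42°  [F on ray SD]
2. ∠SFV = 120°  [△VSF]
3. ∠DFV = 60°  [linear pair at F on SD]
4. ∠FDV = 71°  [△VFD]
5. ∠SDV = 71°  [F on ray DS]
6. ∠DVS = 67°  [△VSD]

∠DVS = 67°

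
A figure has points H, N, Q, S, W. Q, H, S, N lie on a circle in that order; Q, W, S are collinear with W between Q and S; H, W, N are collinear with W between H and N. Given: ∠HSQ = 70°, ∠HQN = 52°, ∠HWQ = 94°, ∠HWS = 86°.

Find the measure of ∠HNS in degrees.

∠HNS = 28°

1. ∠NHS = 24°  [△HWS]
2. ∠HSN = 128°  [cyclic QHSN, opposite ∠Q+∠S]
3. ∠HNS = 28°  [△HSN]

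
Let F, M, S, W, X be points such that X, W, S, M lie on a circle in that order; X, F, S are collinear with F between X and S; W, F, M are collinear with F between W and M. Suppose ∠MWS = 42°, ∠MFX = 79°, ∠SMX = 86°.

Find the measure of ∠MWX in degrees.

∠MWX = 52°

1. ∠MXS = 42°  [same arc SM]
2. ∠MSX = 52°  [△XSM]
3. ∠MWX = 52°  [same arc XM]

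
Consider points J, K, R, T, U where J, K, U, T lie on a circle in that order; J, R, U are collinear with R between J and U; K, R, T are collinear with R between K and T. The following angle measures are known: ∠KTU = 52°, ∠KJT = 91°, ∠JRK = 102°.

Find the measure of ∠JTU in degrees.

∠JTU = 115°

1. ∠KUT = 89°  [cyclic JKUT, opposite ∠J+∠U]
2. ∠TRU = 102°  [vertical angles at R]
3. ∠TKU = 39°  [△KUT]
4. ∠JUT = 26°  [△URT]
5. ∠TJU = 39°  [same arc UT]
6. ∠JTU = 115°  [△JUT]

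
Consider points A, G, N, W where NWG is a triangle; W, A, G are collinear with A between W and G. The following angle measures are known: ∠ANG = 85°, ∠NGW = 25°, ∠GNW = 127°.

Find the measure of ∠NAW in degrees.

1. ∠AGN = 25°  [A on ray GW]
2. ∠GAN = 70°  [△NAG]
3. ∠NAW = 110°  [linear pair at A on WG]

∠NAW = 110°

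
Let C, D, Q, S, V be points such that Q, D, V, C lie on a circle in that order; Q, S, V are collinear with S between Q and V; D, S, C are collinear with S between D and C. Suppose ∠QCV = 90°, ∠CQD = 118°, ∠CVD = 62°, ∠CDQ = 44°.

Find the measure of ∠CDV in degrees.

1. ∠CVQ = 44°  [same arc QC]
2. ∠CQV = 46°  [△QVC]
3. ∠CDV = 46°  [same arc VC]

∠CDV = 46°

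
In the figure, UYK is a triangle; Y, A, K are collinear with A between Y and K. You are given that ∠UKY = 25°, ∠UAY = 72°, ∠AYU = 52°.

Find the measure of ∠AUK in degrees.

∠AUK = 47°

1. ∠AKU = 25°  [A on ray KY]
2. ∠KAU = 108°  [linear pair at A on YK]
3. ∠AUK = 47°  [△UAK]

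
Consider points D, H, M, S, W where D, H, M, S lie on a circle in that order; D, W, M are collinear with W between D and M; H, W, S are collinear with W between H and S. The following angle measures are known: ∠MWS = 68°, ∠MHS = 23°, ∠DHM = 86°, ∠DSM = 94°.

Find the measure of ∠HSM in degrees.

1. ∠MDS = 23°  [same arc MS]
2. ∠DMS = 63°  [△DMS]
3. ∠HSM = 49°  [△MWS]

∠HSM = 49°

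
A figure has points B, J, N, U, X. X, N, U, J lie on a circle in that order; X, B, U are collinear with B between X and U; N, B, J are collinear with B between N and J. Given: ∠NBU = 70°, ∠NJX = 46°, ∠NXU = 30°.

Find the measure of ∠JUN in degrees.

1. ∠NUX = 46°  [same arc XN]
2. ∠NJU = 30°  [same arc NU]
3. ∠JNU = 64°  [△NBU]
4. ∠JUN = 86°  [△NUJ]

∠JUN = 86°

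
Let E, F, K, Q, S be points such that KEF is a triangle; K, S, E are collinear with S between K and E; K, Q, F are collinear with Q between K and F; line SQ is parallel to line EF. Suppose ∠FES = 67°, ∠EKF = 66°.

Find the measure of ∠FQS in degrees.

1. ∠FEK = 67°  [S on ray EK]
2. ∠EFK = 47°  [△KEF]
3. ∠KQS = 47°  [SQ∥EF, corresponding at Q]
4. ∠FQS = 133°  [linear pair at Q on KF]

∠FQS = 133°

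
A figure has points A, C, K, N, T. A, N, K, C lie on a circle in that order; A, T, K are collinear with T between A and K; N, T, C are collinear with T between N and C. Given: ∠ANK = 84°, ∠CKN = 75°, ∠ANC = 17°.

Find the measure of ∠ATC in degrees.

∠ATC = 55°

1. ∠ACK = 96°  [cyclic ANKC, opposite ∠N+∠C]
2. ∠CAN = 105°  [cyclic ANKC, opposite ∠A+∠K]
3. ∠AKC = 17°  [same arc AC]
4. ∠ACN = 58°  [△ANC]
5. ∠CAK = 67°  [△AKC]
6. ∠ATC = 55°  [△ATC]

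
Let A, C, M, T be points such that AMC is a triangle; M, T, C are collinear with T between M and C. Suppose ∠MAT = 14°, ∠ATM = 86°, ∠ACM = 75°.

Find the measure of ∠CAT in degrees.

∠CAT = 11°

1. ∠ATC = 94°  [linear pair at T on MC]
2. ∠ACT = 75°  [T on ray CM]
3. ∠CAT = 11°  [△ATC]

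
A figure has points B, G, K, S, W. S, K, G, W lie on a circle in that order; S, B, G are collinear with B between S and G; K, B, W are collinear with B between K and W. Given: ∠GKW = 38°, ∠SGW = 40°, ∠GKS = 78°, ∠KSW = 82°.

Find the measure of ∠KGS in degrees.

1. ∠SKW = 40°  [same arc SW]
2. ∠KWS = 58°  [△SKW]
3. ∠KGS = 58°  [same arc SK]

∠KGS = 58°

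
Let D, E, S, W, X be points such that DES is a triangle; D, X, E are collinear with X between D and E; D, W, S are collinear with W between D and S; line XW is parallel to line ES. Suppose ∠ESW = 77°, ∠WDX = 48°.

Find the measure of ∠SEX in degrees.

∠SEX = 55°

1. ∠DSE = 77°  [W on ray SD]
2. ∠EDS = 48°  [X on DE, W on DS]
3. ∠DES = 55°  [△DES]
4. ∠SEX = 55°  [X on ray ED]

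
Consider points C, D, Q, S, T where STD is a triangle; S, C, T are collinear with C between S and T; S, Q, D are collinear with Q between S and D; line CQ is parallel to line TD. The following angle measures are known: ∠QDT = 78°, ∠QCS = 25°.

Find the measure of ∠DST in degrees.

∠DST = 77°

1. ∠SDT = 78°  [Q on ray DS]
2. ∠DTS = 25°  [CQ∥TD, corresponding at C]
3. ∠DST = 77°  [△STD]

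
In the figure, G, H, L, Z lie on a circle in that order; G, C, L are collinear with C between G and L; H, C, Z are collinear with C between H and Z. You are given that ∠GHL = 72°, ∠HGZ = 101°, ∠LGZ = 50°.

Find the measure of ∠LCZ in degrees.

∠LCZ = 107°

1. ∠GZL = 108°  [cyclic GHLZ, opposite ∠H+∠Z]
2. ∠HLZ = 79°  [cyclic GHLZ, opposite ∠G+∠L]
3. ∠LHZ = 50°  [same arc LZ]
4. ∠GLZ = 22°  [△GLZ]
5. ∠HZL = 51°  [△HLZ]
6. ∠LCZ = 107°  [△LCZ]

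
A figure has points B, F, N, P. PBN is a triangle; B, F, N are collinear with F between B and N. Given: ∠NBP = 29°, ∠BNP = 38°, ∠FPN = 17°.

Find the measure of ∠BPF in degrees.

∠BPF = 96°

1. ∠FBP = 29°  [F on ray BN]
2. ∠FNP = 38°  [F on ray NB]
3. ∠NFP = 125°  [△PFN]
4. ∠BFP = 55°  [linear pair at F on BN]
5. ∠BPF = 96°  [△PBF]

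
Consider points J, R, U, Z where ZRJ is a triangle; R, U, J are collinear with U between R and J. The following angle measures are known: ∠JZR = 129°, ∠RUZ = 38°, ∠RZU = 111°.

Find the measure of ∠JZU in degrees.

1. ∠URZ = 31°  [△ZRU]
2. ∠JUZ = 142°  [linear pair at U on RJ]
3. ∠JRZ = 31°  [U on ray RJ]
4. ∠RJZ = 20°  [△ZRJ]
5. ∠UJZ = 20°  [U on ray JR]
6. ∠JZU = 18°  [△ZUJ]

∠JZU = 18°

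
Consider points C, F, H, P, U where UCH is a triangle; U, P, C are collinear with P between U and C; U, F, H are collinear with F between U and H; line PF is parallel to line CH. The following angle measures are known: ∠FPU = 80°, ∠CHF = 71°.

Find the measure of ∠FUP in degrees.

1. ∠HCU = 80°  [PF∥CH, corresponding at P]
2. ∠CHU = 71°  [F on ray HU]
3. ∠CUH = 29°  [△UCH]
4. ∠FUP = 29°  [P on UC, F on UH]

∠FUP = 29°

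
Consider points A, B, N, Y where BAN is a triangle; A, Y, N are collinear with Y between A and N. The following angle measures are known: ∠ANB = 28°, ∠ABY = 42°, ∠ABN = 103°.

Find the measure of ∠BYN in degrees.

1. ∠BAN = 49°  [△BAN]
2. ∠BAY = 49°  [Y on ray AN]
3. ∠AYB = 89°  [△BAY]
4. ∠BYN = 91°  [linear pair at Y on AN]

∠BYN = 91°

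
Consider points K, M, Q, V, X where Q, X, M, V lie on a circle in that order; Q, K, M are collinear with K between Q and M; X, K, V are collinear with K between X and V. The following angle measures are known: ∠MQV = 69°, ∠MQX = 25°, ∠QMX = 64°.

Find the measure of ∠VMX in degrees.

∠VMX = 86°

1. ∠MXV = 69°  [same arc MV]
2. ∠MVX = 25°  [same arc XM]
3. ∠VMX = 86°  [△XMV]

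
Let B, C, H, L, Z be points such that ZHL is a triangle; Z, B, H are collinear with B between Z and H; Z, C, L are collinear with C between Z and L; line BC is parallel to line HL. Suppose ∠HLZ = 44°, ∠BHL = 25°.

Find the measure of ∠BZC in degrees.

∠BZC = 111°

1. ∠LHZ = 25°  [B on ray HZ]
2. ∠HZL = 111°  [△ZHL]
3. ∠BZC = 111°  [B on ZH, C on ZL]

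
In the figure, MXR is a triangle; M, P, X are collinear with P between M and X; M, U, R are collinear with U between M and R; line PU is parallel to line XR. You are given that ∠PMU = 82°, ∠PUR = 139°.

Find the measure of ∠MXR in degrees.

∠MXR = 57°

1. ∠MUP = 41°  [linear pair at U on MR]
2. ∠MPU = 57°  [△MPU]
3. ∠MXR = 57°  [PU∥XR, corresponding at P]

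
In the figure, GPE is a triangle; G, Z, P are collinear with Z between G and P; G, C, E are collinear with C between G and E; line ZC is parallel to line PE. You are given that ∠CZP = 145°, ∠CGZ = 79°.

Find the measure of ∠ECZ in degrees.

∠ECZ = 114°

1. ∠CZG = 35°  [linear pair at Z on GP]
2. ∠GCZ = 66°  [△GZC]
3. ∠ECZ = 114°  [linear pair at C on GE]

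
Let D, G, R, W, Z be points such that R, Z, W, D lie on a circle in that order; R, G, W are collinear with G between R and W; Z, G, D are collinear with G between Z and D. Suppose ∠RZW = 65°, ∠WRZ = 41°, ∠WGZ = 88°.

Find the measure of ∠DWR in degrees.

∠DWR = 47°

1. ∠WDZ = 41°  [same arc ZW]
2. ∠DGR = 88°  [vertical angles at G]
3. ∠DGW = 92°  [linear pair at G on RW]
4. ∠DWR = 47°  [△WGD]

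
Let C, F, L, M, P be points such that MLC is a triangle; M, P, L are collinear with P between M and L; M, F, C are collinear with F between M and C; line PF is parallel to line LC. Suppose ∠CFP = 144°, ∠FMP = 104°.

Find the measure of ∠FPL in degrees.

1. ∠MFP = 36°  [linear pair at F on MC]
2. ∠FPM = 40°  [△MPF]
3. ∠FPL = 140°  [linear pair at P on ML]

∠FPL = 140°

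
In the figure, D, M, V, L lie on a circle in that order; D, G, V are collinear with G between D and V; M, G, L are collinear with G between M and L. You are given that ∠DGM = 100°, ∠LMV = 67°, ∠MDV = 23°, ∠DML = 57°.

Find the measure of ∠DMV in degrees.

∠DMV = 124°

1. ∠MGV = 80°  [linear pair at G on DV]
2. ∠DVM = 33°  [△MGV]
3. ∠DMV = 124°  [△DMV]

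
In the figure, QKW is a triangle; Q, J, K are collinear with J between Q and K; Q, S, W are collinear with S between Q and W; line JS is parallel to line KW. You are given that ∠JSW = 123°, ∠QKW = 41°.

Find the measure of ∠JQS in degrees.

∠JQS = 82°

1. ∠JSQ = 57°  [linear pair at S on QW]
2. ∠QJS = 41°  [JS∥KW, corresponding at J]
3. ∠JQS = 82°  [△QJS]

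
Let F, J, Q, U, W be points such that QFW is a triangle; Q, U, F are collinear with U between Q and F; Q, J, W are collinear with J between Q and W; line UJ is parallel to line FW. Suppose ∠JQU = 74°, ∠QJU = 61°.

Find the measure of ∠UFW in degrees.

1. ∠JUQ = 45°  [△QUJ]
2. ∠FUJ = 135°  [linear pair at U on QF]
3. ∠UFW = 45°  [UJ∥FW, co-interior at F–U]

∠UFW = 45°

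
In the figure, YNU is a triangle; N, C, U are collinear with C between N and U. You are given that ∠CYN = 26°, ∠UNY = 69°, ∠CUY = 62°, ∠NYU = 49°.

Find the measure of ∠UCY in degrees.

∠UCY = 95°

1. ∠CNY = 69°  [C on ray NU]
2. ∠NCY = 85°  [△YNC]
3. ∠UCY = 95°  [linear pair at C on NU]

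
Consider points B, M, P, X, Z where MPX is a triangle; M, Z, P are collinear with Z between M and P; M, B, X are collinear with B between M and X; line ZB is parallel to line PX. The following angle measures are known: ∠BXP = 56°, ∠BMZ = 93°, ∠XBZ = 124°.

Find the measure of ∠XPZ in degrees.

∠XPZ = 31°

1. ∠MXP = 56°  [B on ray XM]
2. ∠PMX = 93°  [Z on MP, B on MX]
3. ∠MPX = 31°  [△MPX]
4. ∠XPZ = 31°  [Z on ray PM]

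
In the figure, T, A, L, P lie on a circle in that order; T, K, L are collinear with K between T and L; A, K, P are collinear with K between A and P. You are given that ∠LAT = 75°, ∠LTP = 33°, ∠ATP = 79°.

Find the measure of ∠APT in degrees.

∠APT = 59°

1. ∠LPT = 105°  [cyclic TALP, opposite ∠A+∠P]
2. ∠PLT = 42°  [△TLP]
3. ∠PAT = 42°  [same arc TP]
4. ∠APT = 59°  [△TAP]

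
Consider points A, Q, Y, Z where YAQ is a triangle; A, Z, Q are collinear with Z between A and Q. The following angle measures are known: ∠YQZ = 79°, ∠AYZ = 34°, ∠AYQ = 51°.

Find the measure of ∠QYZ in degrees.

1. ∠AQY = 79°  [Z on ray QA]
2. ∠QAY = 50°  [△YAQ]
3. ∠YAZ = 50°  [Z on ray AQ]
4. ∠AZY = 96°  [△YAZ]
5. ∠QZY = 84°  [linear pair at Z on AQ]
6. ∠QYZ = 17°  [△YZQ]

∠QYZ = 17°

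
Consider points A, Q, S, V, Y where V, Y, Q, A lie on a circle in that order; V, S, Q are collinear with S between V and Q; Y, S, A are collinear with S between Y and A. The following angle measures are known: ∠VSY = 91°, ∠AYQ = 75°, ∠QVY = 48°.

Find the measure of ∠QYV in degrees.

∠QYV = 116°

1. ∠QSY = 89°  [linear pair at S on VQ]
2. ∠VQY = 16°  [△YSQ]
3. ∠QYV = 116°  [△VYQ]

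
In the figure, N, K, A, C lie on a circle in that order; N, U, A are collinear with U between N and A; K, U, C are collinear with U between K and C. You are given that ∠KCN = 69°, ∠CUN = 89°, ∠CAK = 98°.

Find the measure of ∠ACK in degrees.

1. ∠KAN = 69°  [same arc NK]
2. ∠AUK = 89°  [vertical angles at U]
3. ∠AKC = 22°  [△KUA]
4. ∠ACK = 60°  [△KAC]

∠ACK = 60°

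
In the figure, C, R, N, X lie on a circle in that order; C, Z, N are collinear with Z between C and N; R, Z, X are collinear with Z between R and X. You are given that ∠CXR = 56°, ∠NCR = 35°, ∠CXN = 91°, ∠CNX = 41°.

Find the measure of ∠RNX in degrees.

∠RNX = 97°

1. ∠NXR = 35°  [same arc RN]
2. ∠NCX = 48°  [△CNX]
3. ∠NRX = 48°  [same arc NX]
4. ∠RNX = 97°  [△RNX]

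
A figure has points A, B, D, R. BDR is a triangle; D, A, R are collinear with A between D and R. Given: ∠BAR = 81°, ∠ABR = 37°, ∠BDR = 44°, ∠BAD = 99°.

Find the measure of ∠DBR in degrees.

∠DBR = 74°

1. ∠ARB = 62°  [△BAR]
2. ∠BRD = 62°  [A on ray RD]
3. ∠DBR = 74°  [△BDR]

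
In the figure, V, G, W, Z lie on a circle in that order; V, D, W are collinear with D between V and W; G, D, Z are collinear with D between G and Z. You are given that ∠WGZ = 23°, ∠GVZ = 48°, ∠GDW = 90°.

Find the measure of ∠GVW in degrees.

∠GVW = 25°

1. ∠GWZ = 132°  [cyclic VGWZ, opposite ∠V+∠W]
2. ∠GZW = 25°  [△GWZ]
3. ∠GVW = 25°  [same arc GW]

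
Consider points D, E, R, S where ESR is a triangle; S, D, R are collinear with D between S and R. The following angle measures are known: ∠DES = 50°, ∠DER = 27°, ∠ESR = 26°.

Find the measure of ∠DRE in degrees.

∠DRE = 77°

1. ∠DSE = 26°  [D on ray SR]
2. ∠EDS = 104°  [△ESD]
3. ∠EDR = 76°  [linear pair at D on SR]
4. ∠DRE = 77°  [△EDR]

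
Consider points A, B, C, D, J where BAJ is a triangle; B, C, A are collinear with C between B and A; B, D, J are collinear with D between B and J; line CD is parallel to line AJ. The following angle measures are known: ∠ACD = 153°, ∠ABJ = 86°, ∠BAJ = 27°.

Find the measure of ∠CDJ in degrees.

∠CDJ = 113°

1. ∠BCD = 27°  [linear pair at C on BA]
2. ∠CBD = 86°  [C on BA, D on BJ]
3. ∠BDC = 67°  [△BCD]
4. ∠CDJ = 113°  [linear pair at D on BJ]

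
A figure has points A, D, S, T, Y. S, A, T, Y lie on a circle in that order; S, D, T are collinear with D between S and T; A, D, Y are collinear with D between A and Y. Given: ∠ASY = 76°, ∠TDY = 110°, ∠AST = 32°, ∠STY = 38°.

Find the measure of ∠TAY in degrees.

∠TAY = 44°

1. ∠ATY = 104°  [cyclic SATY, opposite ∠S+∠T]
2. ∠AYT = 32°  [△TDY]
3. ∠TAY = 44°  [△ATY]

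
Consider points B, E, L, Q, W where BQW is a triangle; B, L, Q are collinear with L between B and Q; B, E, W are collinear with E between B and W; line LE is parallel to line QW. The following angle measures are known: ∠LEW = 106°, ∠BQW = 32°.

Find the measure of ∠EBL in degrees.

1. ∠BEL = 74°  [linear pair at E on BW]
2. ∠BLE = 32°  [LE∥QW, corresponding at L]
3. ∠EBL = 74°  [△BLE]

∠EBL = 74°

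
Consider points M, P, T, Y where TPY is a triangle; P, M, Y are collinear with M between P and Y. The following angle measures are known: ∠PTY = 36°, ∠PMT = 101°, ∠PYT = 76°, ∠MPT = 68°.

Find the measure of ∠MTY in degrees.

∠MTY = 25°

1. ∠TMY = 79°  [linear pair at M on PY]
2. ∠MYT = 76°  [M on ray YP]
3. ∠MTY = 25°  [△TMY]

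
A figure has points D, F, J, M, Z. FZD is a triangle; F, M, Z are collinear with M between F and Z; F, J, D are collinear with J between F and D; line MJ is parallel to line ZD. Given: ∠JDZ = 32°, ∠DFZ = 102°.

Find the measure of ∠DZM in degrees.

1. ∠FDZ = 32°  [J on ray DF]
2. ∠DZF = 46°  [△FZD]
3. ∠DZM = 46°  [M on ray ZF]

∠DZM = 46°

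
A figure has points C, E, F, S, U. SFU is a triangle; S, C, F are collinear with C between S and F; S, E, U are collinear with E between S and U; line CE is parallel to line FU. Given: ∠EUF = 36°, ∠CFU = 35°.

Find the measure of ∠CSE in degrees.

1. ∠FUS = 36°  [E on ray US]
2. ∠SFU = 35°  [C on ray FS]
3. ∠FSU = 109°  [△SFU]
4. ∠CSE = 109°  [C on SF, E on SU]

∠CSE = 109°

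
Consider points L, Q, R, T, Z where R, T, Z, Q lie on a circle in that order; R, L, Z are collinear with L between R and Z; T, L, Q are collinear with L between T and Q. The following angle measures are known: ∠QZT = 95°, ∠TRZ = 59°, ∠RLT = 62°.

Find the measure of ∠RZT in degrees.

1. ∠TQZ = 59°  [same arc TZ]
2. ∠TLZ = 118°  [linear pair at L on RZ]
3. ∠QTZ = 26°  [△TZQ]
4. ∠RZT = 36°  [△TLZ]

∠RZT = 36°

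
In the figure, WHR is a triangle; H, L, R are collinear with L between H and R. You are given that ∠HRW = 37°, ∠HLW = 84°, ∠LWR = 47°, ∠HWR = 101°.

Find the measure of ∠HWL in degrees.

∠HWL = 54°

1. ∠RHW = 42°  [△WHR]
2. ∠LHW = 42°  [L on ray HR]
3. ∠HWL = 54°  [△WHL]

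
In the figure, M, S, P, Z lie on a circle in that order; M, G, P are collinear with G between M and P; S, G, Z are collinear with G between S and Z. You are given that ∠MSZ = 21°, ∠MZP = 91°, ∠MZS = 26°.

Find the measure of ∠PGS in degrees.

∠PGS = 86°

1. ∠MPZ = 21°  [same arc MZ]
2. ∠PMZ = 68°  [△MPZ]
3. ∠MPS = 26°  [same arc MS]
4. ∠PSZ = 68°  [same arc PZ]
5. ∠PGS = 86°  [△SGP]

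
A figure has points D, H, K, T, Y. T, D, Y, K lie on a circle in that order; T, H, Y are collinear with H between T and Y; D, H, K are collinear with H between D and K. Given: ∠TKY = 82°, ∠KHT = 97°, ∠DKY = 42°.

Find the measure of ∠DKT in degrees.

1. ∠TDY = 98°  [cyclic TDYK, opposite ∠D+∠K]
2. ∠DTY = 42°  [same arc DY]
3. ∠DYT = 40°  [△TDY]
4. ∠DKT = 40°  [same arc TD]

∠DKT = 40°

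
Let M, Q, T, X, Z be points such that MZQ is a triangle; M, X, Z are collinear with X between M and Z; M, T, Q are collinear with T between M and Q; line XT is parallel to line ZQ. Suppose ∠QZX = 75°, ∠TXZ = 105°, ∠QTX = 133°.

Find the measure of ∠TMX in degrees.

1. ∠MXT = 75°  [linear pair at X on MZ]
2. ∠MTX = 47°  [linear pair at T on MQ]
3. ∠TMX = 58°  [△MXT]

∠TMX = 58°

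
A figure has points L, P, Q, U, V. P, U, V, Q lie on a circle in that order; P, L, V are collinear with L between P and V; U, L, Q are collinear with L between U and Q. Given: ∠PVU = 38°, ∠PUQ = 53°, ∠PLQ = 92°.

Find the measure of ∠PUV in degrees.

∠PUV = 103°

1. ∠PQU = 38°  [same arc PU]
2. ∠PVQ = 53°  [same arc PQ]
3. ∠QPV = 50°  [△PLQ]
4. ∠PQV = 77°  [△PVQ]
5. ∠PUV = 103°  [cyclic PUVQ, opposite ∠U+∠Q]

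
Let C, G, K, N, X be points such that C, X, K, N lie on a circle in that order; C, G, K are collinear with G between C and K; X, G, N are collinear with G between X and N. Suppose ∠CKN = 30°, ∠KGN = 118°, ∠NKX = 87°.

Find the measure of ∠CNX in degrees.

1. ∠CXN = 30°  [same arc CN]
2. ∠NCX = 93°  [cyclic CXKN, opposite ∠C+∠K]
3. ∠CNX = 57°  [△CXN]

∠CNX = 57°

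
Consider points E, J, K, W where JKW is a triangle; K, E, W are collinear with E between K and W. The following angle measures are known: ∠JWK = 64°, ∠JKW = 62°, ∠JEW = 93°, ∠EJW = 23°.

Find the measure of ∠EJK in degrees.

∠EJK = 31°

1. ∠EKJ = 62°  [E on ray KW]
2. ∠JEK = 87°  [linear pair at E on KW]
3. ∠EJK = 31°  [△JKE]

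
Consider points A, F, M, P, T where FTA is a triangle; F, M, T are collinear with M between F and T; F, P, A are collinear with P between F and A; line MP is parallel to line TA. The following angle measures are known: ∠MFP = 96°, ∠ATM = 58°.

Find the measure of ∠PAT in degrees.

∠PAT = 26°

1. ∠AFT = 96°  [M on FT, P on FA]
2. ∠ATF = 58°  [M on ray TF]
3. ∠FAT = 26°  [△FTA]
4. ∠PAT = 26°  [P on ray AF]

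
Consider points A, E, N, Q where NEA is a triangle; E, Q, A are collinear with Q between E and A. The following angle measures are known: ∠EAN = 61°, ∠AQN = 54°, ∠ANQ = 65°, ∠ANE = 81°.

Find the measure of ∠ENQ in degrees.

1. ∠AEN = 38°  [△NEA]
2. ∠EQN = 126°  [linear pair at Q on EA]
3. ∠NEQ = 38°  [Q on ray EA]
4. ∠ENQ = 16°  [△NEQ]

∠ENQ = 16°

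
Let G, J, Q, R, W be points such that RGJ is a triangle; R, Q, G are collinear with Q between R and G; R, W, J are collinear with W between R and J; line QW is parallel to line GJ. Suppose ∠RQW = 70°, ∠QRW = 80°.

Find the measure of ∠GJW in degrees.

∠GJW = 30°

1. ∠QWR = 30°  [△RQW]
2. ∠JWQ = 150°  [linear pair at W on RJ]
3. ∠GJW = 30°  [QW∥GJ, co-interior at J–W]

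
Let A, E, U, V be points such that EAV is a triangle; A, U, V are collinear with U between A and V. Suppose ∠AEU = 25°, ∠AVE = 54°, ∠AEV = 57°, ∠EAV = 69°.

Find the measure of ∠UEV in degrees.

1. ∠EVU = 54°  [U on ray VA]
2. ∠EAU = 69°  [U on ray AV]
3. ∠AUE = 86°  [△EAU]
4. ∠EUV = 94°  [linear pair at U on AV]
5. ∠UEV = 32°  [△EUV]

∠UEV = 32°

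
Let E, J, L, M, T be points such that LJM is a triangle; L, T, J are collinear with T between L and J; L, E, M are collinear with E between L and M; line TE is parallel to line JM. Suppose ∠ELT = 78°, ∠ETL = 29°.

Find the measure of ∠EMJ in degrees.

∠EMJ = 73°

1. ∠LET = 73°  [△LTE]
2. ∠MET = 107°  [linear pair at E on LM]
3. ∠EMJ = 73°  [TE∥JM, co-interior at M–E]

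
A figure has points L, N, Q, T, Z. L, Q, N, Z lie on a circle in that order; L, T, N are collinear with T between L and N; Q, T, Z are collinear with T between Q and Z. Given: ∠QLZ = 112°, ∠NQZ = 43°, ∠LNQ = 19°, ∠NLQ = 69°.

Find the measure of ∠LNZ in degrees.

1. ∠LZQ = 19°  [same arc LQ]
2. ∠LQZ = 49°  [△LQZ]
3. ∠LNZ = 49°  [same arc LZ]

∠LNZ = 49°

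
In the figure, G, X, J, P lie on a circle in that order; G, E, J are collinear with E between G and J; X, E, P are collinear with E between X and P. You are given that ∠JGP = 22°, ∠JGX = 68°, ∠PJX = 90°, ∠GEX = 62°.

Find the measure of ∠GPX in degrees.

1. ∠GXP = 50°  [△GEX]
2. ∠PGX = 90°  [cyclic GXJP, opposite ∠G+∠J]
3. ∠GPX = 40°  [△GXP]

∠GPX = 40°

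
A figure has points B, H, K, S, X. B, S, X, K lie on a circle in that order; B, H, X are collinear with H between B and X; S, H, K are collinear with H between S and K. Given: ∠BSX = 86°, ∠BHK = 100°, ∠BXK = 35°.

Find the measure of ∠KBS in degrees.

∠KBS = 116°

1. ∠BKX = 94°  [cyclic BSXK, opposite ∠S+∠K]
2. ∠BSK = 35°  [same arc BK]
3. ∠KBX = 51°  [△BXK]
4. ∠BKS = 29°  [△BHK]
5. ∠KBS = 116°  [△BSK]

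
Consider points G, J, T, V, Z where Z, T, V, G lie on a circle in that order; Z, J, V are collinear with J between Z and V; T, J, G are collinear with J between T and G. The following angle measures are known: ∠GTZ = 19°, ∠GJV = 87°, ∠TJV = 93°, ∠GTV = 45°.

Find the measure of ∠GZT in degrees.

1. ∠GVZ = 19°  [same arc ZG]
2. ∠TGV = 74°  [△VJG]
3. ∠GVT = 61°  [△TVG]
4. ∠GZT = 119°  [cyclic ZTVG, opposite ∠Z+∠V]

∠GZT = 119°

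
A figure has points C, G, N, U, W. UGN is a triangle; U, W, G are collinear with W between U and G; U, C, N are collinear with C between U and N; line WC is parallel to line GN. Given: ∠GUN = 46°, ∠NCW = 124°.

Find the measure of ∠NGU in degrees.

1. ∠CUW = 46°  [W on UG, C on UN]
2. ∠UCW = 56°  [linear pair at C on UN]
3. ∠CWU = 78°  [△UWC]
4. ∠NGU = 78°  [WC∥GN, corresponding at W]

∠NGU = 78°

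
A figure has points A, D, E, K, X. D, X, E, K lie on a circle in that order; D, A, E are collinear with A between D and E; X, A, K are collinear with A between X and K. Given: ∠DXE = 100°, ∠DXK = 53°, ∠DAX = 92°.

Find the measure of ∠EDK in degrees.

∠EDK = 47°

1. ∠DKE = 80°  [cyclic DXEK, opposite ∠X+∠K]
2. ∠DEK = 53°  [same arc DK]
3. ∠EDK = 47°  [△DEK]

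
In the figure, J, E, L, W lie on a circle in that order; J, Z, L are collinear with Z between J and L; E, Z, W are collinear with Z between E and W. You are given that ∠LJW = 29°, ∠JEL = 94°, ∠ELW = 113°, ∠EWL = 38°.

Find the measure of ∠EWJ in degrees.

∠EWJ = 48°

1. ∠EJL = 38°  [same arc EL]
2. ∠ELJ = 48°  [△JEL]
3. ∠EWJ = 48°  [same arc JE]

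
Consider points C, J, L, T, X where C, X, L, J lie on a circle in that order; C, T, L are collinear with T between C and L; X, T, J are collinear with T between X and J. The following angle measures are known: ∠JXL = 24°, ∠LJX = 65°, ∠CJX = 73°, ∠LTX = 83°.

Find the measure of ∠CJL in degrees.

1. ∠CLX = 73°  [△XTL]
2. ∠LCX = 65°  [same arc XL]
3. ∠CXL = 42°  [△CXL]
4. ∠CJL = 138°  [cyclic CXLJ, opposite ∠X+∠J]

∠CJL = 138°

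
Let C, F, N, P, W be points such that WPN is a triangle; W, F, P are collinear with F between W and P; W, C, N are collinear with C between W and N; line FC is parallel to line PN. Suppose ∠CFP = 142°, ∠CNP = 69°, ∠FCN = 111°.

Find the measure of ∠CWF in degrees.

∠CWF = 73°

1. ∠CFW = 38°  [linear pair at F on WP]
2. ∠FCW = 69°  [linear pair at C on WN]
3. ∠CWF = 73°  [△WFC]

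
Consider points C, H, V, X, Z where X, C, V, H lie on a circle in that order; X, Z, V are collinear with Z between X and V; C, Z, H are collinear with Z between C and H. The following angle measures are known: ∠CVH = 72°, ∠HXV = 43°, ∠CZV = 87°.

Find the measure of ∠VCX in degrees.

1. ∠HCV = 43°  [same arc VH]
2. ∠CVX = 50°  [△CZV]
3. ∠CHV = 65°  [△CVH]
4. ∠CXV = 65°  [same arc CV]
5. ∠VCX = 65°  [△XCV]

∠VCX = 65°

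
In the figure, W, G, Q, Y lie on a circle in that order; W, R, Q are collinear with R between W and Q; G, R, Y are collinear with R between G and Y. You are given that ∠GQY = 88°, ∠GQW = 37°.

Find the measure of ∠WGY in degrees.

∠WGY = 51°

1. ∠GWY = 92°  [cyclic WGQY, opposite ∠W+∠Q]
2. ∠GYW = 37°  [same arc WG]
3. ∠WGY = 51°  [△WGY]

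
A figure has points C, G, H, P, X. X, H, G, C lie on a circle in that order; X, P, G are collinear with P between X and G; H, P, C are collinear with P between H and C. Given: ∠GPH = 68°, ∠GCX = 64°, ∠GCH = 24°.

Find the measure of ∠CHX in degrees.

1. ∠HPX = 112°  [linear pair at P on XG]
2. ∠GXH = 24°  [same arc HG]
3. ∠CHX = 44°  [△XPH]

∠CHX = 44°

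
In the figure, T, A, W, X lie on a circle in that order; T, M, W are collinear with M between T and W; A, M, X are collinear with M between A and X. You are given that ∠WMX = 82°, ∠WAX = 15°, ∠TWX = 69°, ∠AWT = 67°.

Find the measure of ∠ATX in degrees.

1. ∠AXW = 29°  [△WMX]
2. ∠AWX = 136°  [△AWX]
3. ∠ATX = 44°  [cyclic TAWX, opposite ∠T+∠W]

∠ATX = 44°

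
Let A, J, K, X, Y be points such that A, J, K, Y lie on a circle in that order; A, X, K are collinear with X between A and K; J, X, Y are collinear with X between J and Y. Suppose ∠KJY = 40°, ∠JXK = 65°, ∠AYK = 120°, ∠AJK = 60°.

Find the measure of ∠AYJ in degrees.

∠AYJ = 75°

1. ∠KAY = 40°  [same arc KY]
2. ∠AXY = 65°  [vertical angles at X]
3. ∠AYJ = 75°  [△AXY]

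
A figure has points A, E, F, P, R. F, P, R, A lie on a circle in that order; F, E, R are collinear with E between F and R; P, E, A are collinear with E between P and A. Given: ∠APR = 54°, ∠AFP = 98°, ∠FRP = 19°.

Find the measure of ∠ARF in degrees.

∠ARF = 63°

1. ∠AFR = 54°  [same arc RA]
2. ∠ARP = 82°  [cyclic FPRA, opposite ∠F+∠R]
3. ∠FAP = 19°  [same arc FP]
4. ∠AEF = 107°  [△FEA]
5. ∠PAR = 44°  [△PRA]
6. ∠AER = 73°  [linear pair at E on FR]
7. ∠ARF = 63°  [△REA]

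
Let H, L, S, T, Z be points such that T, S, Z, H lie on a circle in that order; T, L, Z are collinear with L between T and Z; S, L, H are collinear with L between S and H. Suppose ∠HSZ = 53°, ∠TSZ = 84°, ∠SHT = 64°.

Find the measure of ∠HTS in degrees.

∠HTS = 85°

1. ∠HTZ = 53°  [same arc ZH]
2. ∠THZ = 96°  [cyclic TSZH, opposite ∠S+∠H]
3. ∠HZT = 31°  [△TZH]
4. ∠HST = 31°  [same arc TH]
5. ∠HTS = 85°  [△TSH]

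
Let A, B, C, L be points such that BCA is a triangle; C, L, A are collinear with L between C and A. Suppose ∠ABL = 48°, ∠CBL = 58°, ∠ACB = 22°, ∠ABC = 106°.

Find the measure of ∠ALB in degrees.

∠ALB = 80°

1. ∠BAC = 52°  [△BCA]
2. ∠BAL = 52°  [L on ray AC]
3. ∠ALB = 80°  [△BLA]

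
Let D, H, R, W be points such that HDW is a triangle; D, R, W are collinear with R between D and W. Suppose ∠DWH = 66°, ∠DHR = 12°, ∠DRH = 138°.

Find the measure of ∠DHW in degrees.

∠DHW = 84°

1. ∠HDR = 30°  [△HDR]
2. ∠HDW = 30°  [R on ray DW]
3. ∠DHW = 84°  [△HDW]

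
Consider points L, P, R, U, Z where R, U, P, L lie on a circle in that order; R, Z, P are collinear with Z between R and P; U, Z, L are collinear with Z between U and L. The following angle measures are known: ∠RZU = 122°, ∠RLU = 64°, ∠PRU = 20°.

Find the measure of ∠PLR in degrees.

1. ∠RPU = 64°  [same arc RU]
2. ∠PUR = 96°  [△RUP]
3. ∠PLR = 84°  [cyclic RUPL, opposite ∠U+∠L]

∠PLR = 84°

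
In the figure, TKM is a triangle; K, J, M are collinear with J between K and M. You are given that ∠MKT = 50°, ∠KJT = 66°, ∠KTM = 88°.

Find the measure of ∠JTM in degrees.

∠JTM = 24°

1. ∠KMT = 42°  [△TKM]
2. ∠MJT = 114°  [linear pair at J on KM]
3. ∠JMT = 42°  [J on ray MK]
4. ∠JTM = 24°  [△TJM]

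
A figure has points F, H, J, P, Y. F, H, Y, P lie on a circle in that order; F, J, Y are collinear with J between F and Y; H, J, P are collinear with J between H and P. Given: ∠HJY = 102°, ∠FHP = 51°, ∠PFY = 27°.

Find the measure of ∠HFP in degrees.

1. ∠FJP = 102°  [vertical angles at J]
2. ∠FPH = 51°  [△FJP]
3. ∠HFP = 78°  [△FHP]

∠HFP = 78°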